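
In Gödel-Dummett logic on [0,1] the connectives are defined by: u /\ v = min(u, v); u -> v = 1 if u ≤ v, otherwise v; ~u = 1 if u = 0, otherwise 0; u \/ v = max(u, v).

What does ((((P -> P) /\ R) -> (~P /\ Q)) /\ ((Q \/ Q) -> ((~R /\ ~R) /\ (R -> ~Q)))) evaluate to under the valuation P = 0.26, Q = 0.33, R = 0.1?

(P -> P): 0.26 ≤ 0.26, so result = 1
((P -> P) /\ R) = min(1, 0.1) = 0.1
~P: Gödel ¬ of 0.26 = 0 (operand ≠ 0)
(~P /\ Q) = min(0, 0.33) = 0
(((P -> P) /\ R) -> (~P /\ Q)): 0.1 > 0, so result = 0
(Q \/ Q) = max(0.33, 0.33) = 0.33
~R: Gödel ¬ of 0.1 = 0 (operand ≠ 0)
~R: Gödel ¬ of 0.1 = 0 (operand ≠ 0)
(~R /\ ~R) = min(0, 0) = 0
~Q: Gödel ¬ of 0.33 = 0 (operand ≠ 0)
(R -> ~Q): 0.1 > 0, so result = 0
((~R /\ ~R) /\ (R -> ~Q)) = min(0, 0) = 0
((Q \/ Q) -> ((~R /\ ~R) /\ (R -> ~Q))): 0.33 > 0, so result = 0
((((P -> P) /\ R) -> (~P /\ Q)) /\ ((Q \/ Q) -> ((~R /\ ~R) /\ (R -> ~Q)))) = min(0, 0) = 0

0.00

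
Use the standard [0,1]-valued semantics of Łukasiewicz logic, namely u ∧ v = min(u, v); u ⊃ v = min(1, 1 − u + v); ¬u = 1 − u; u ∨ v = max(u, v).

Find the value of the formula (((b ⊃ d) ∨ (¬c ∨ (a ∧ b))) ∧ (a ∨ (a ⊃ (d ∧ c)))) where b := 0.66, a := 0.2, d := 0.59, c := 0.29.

0.93

(b ⊃ d): min(1, 1 − 0.66 + 0.59) = 0.93
¬c: Łukasiewicz ¬ gives 1 − 0.29 = 0.71
(a ∧ b) = min(0.2, 0.66) = 0.2
(¬c ∨ (a ∧ b)) = max(0.71, 0.2) = 0.71
((b ⊃ d) ∨ (¬c ∨ (a ∧ b))) = max(0.93, 0.71) = 0.93
(d ∧ c) = min(0.59, 0.29) = 0.29
(a ⊃ (d ∧ c)): min(1, 1 − 0.2 + 0.29) = 1
(a ∨ (a ⊃ (d ∧ c))) = max(0.2, 1) = 1
(((b ⊃ d) ∨ (¬c ∨ (a ∧ b))) ∧ (a ∨ (a ⊃ (d ∧ c)))) = min(0.93, 1) = 0.93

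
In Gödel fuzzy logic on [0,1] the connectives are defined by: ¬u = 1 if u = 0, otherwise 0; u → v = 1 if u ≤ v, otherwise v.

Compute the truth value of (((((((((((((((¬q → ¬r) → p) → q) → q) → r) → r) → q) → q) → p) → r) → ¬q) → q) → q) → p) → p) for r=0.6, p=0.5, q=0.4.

0.50

¬q: Gödel ¬ of 0.4 = 0 (operand ≠ 0)
¬r: Gödel ¬ of 0.6 = 0 (operand ≠ 0)
(¬q → ¬r): 0 ≤ 0, so result = 1
((¬q → ¬r) → p): 1 > 0.5, so result = 0.5
(((¬q → ¬r) → p) → q): 0.5 > 0.4, so result = 0.4
((((¬q → ¬r) → p) → q) → q): 0.4 ≤ 0.4, so result = 1
(((((¬q → ¬r) → p) → q) → q) → r): 1 > 0.6, so result = 0.6
((((((¬q → ¬r) → p) → q) → q) → r) → r): 0.6 ≤ 0.6, so result = 1
(((((((¬q → ¬r) → p) → q) → q) → r) → r) → q): 1 > 0.4, so result = 0.4
((((((((¬q → ¬r) → p) → q) → q) → r) → r) → q) → q): 0.4 ≤ 0.4, so result = 1
(((((((((¬q → ¬r) → p) → q) → q) → r) → r) → q) → q) → p): 1 > 0.5, so result = 0.5
((((((((((¬q → ¬r) → p) → q) → q) → r) → r) → q) → q) → p) → r): 0.5 ≤ 0.6, so result = 1
¬q: Gödel ¬ of 0.4 = 0 (operand ≠ 0)
(((((((((((¬q → ¬r) → p) → q) → q) → r) → r) → q) → q) → p) → r) → ¬q): 1 > 0, so result = 0
((((((((((((¬q → ¬r) → p) → q) → q) → r) → r) → q) → q) → p) → r) → ¬q) → q): 0 ≤ 0.4, so result = 1
(((((((((((((¬q → ¬r) → p) → q) → q) → r) → r) → q) → q) → p) → r) → ¬q) → q) → q): 1 > 0.4, so result = 0.4
((((((((((((((¬q → ¬r) → p) → q) → q) → r) → r) → q) → q) → p) → r) → ¬q) → q) → q) → p): 0.4 ≤ 0.5, so result = 1
(((((((((((((((¬q → ¬r) → p) → q) → q) → r) → r) → q) → q) → p) → r) → ¬q) → q) → q) → p) → p): 1 > 0.5, so result = 0.5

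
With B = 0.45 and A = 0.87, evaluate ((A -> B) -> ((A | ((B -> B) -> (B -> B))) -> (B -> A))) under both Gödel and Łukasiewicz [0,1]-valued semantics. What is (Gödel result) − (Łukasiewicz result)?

0.00

Gödel evaluation:
  (A -> B): 0.87 > 0.45, so result = 0.45
  (B -> B): 0.45 ≤ 0.45, so result = 1
  (B -> B): 0.45 ≤ 0.45, so result = 1
  ((B -> B) -> (B -> B)): 1 ≤ 1, so result = 1
  (A | ((B -> B) -> (B -> B))) = max(0.87, 1) = 1
  (B -> A): 0.45 ≤ 0.87, so result = 1
  ((A | ((B -> B) -> (B -> B))) -> (B -> A)): 1 ≤ 1, so result = 1
  ((A -> B) -> ((A | ((B -> B) -> (B -> B))) -> (B -> A))): 0.45 ≤ 1, so result = 1
  Gödel value = 1
Łukasiewicz evaluation:
  (A -> B): min(1, 1 − 0.87 + 0.45) = 0.58
  (B -> B): min(1, 1 − 0.45 + 0.45) = 1
  (B -> B): min(1, 1 − 0.45 + 0.45) = 1
  ((B -> B) -> (B -> B)): min(1, 1 − 1 + 1) = 1
  (A | ((B -> B) -> (B -> B))) = max(0.87, 1) = 1
  (B -> A): min(1, 1 − 0.45 + 0.87) = 1
  ((A | ((B -> B) -> (B -> B))) -> (B -> A)): min(1, 1 − 1 + 1) = 1
  ((A -> B) -> ((A | ((B -> B) -> (B -> B))) -> (B -> A))): min(1, 1 − 0.58 + 1) = 1
  Łukasiewicz value = 1
Difference: 1 − 1 = 0.00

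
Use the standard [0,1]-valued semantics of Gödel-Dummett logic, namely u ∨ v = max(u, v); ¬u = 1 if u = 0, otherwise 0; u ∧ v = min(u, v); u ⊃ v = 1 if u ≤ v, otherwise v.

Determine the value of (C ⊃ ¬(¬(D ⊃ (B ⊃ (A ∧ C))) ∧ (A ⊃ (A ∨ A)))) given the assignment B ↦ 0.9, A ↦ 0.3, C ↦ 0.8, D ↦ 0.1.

(A ∧ C) = min(0.3, 0.8) = 0.3
(B ⊃ (A ∧ C)): 0.9 > 0.3, so result = 0.3
(D ⊃ (B ⊃ (A ∧ C))): 0.1 ≤ 0.3, so result = 1
¬(D ⊃ (B ⊃ (A ∧ C))): Gödel ¬ of 1 = 0 (operand ≠ 0)
(A ∨ A) = max(0.3, 0.3) = 0.3
(A ⊃ (A ∨ A)): 0.3 ≤ 0.3, so result = 1
(¬(D ⊃ (B ⊃ (A ∧ C))) ∧ (A ⊃ (A ∨ A))) = min(0, 1) = 0
¬(¬(D ⊃ (B ⊃ (A ∧ C))) ∧ (A ⊃ (A ∨ A))): Gödel ¬ of 0 = 1 (operand is 0)
(C ⊃ ¬(¬(D ⊃ (B ⊃ (A ∧ C))) ∧ (A ⊃ (A ∨ A)))): 0.8 ≤ 1, so result = 1

1.00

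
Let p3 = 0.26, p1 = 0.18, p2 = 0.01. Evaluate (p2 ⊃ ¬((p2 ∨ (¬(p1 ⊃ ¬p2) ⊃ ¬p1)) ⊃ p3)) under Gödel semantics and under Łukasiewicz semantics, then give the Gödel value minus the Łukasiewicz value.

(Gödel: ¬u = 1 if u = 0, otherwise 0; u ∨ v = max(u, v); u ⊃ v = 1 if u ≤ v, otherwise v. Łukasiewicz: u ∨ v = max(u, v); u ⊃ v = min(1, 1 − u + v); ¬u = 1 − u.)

-1.00

Gödel evaluation:
  ¬p2: Gödel ¬ of 0.01 = 0 (operand ≠ 0)
  (p1 ⊃ ¬p2): 0.18 > 0, so result = 0
  ¬(p1 ⊃ ¬p2): Gödel ¬ of 0 = 1 (operand is 0)
  ¬p1: Gödel ¬ of 0.18 = 0 (operand ≠ 0)
  (¬(p1 ⊃ ¬p2) ⊃ ¬p1): 1 > 0, so result = 0
  (p2 ∨ (¬(p1 ⊃ ¬p2) ⊃ ¬p1)) = max(0.01, 0) = 0.01
  ((p2 ∨ (¬(p1 ⊃ ¬p2) ⊃ ¬p1)) ⊃ p3): 0.01 ≤ 0.26, so result = 1
  ¬((p2 ∨ (¬(p1 ⊃ ¬p2) ⊃ ¬p1)) ⊃ p3): Gödel ¬ of 1 = 0 (operand ≠ 0)
  (p2 ⊃ ¬((p2 ∨ (¬(p1 ⊃ ¬p2) ⊃ ¬p1)) ⊃ p3)): 0.01 > 0, so result = 0
  Gödel value = 0
Łukasiewicz evaluation:
  ¬p2: Łukasiewicz ¬ gives 1 − 0.01 = 0.99
  (p1 ⊃ ¬p2): min(1, 1 − 0.18 + 0.99) = 1
  ¬(p1 ⊃ ¬p2): Łukasiewicz ¬ gives 1 − 1 = 0
  ¬p1: Łukasiewicz ¬ gives 1 − 0.18 = 0.82
  (¬(p1 ⊃ ¬p2) ⊃ ¬p1): min(1, 1 − 0 + 0.82) = 1
  (p2 ∨ (¬(p1 ⊃ ¬p2) ⊃ ¬p1)) = max(0.01, 1) = 1
  ((p2 ∨ (¬(p1 ⊃ ¬p2) ⊃ ¬p1)) ⊃ p3): min(1, 1 − 1 + 0.26) = 0.26
  ¬((p2 ∨ (¬(p1 ⊃ ¬p2) ⊃ ¬p1)) ⊃ p3): Łukasiewicz ¬ gives 1 − 0.26 = 0.74
  (p2 ⊃ ¬((p2 ∨ (¬(p1 ⊃ ¬p2) ⊃ ¬p1)) ⊃ p3)): min(1, 1 − 0.01 + 0.74) = 1
  Łukasiewicz value = 1
Difference: 0 − 1 = -1.00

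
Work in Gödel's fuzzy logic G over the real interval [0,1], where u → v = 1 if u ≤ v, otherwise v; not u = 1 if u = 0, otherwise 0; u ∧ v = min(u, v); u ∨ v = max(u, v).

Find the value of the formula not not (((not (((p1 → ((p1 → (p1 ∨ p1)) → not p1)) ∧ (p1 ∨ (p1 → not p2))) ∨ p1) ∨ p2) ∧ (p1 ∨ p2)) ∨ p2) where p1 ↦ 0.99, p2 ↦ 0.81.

(p1 ∨ p1) = max(0.99, 0.99) = 0.99
(p1 → (p1 ∨ p1)): 0.99 ≤ 0.99, so result = 1
not p1: Gödel ¬ of 0.99 = 0 (operand ≠ 0)
((p1 → (p1 ∨ p1)) → not p1): 1 > 0, so result = 0
(p1 → ((p1 → (p1 ∨ p1)) → not p1)): 0.99 > 0, so result = 0
not p2: Gödel ¬ of 0.81 = 0 (operand ≠ 0)
(p1 → not p2): 0.99 > 0, so result = 0
(p1 ∨ (p1 → not p2)) = max(0.99, 0) = 0.99
((p1 → ((p1 → (p1 ∨ p1)) → not p1)) ∧ (p1 ∨ (p1 → not p2))) = min(0, 0.99) = 0
(((p1 → ((p1 → (p1 ∨ p1)) → not p1)) ∧ (p1 ∨ (p1 → not p2))) ∨ p1) = max(0, 0.99) = 0.99
not (((p1 → ((p1 → (p1 ∨ p1)) → not p1)) ∧ (p1 ∨ (p1 → not p2))) ∨ p1): Gödel ¬ of 0.99 = 0 (operand ≠ 0)
(not (((p1 → ((p1 → (p1 ∨ p1)) → not p1)) ∧ (p1 ∨ (p1 → not p2))) ∨ p1) ∨ p2) = max(0, 0.81) = 0.81
(p1 ∨ p2) = max(0.99, 0.81) = 0.99
((not (((p1 → ((p1 → (p1 ∨ p1)) → not p1)) ∧ (p1 ∨ (p1 → not p2))) ∨ p1) ∨ p2) ∧ (p1 ∨ p2)) = min(0.81, 0.99) = 0.81
(((not (((p1 → ((p1 → (p1 ∨ p1)) → not p1)) ∧ (p1 ∨ (p1 → not p2))) ∨ p1) ∨ p2) ∧ (p1 ∨ p2)) ∨ p2) = max(0.81, 0.81) = 0.81
not (((not (((p1 → ((p1 → (p1 ∨ p1)) → not p1)) ∧ (p1 ∨ (p1 → not p2))) ∨ p1) ∨ p2) ∧ (p1 ∨ p2)) ∨ p2): Gödel ¬ of 0.81 = 0 (operand ≠ 0)
not not (((not (((p1 → ((p1 → (p1 ∨ p1)) → not p1)) ∧ (p1 ∨ (p1 → not p2))) ∨ p1) ∨ p2) ∧ (p1 ∨ p2)) ∨ p2): Gödel ¬ of 0 = 1 (operand is 0)

1.00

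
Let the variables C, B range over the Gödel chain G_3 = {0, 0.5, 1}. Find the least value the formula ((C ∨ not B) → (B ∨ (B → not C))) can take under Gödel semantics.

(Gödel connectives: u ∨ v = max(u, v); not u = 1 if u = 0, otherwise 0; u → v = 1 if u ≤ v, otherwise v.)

The minimum is attained at C = 1, B = 0.5:
  not B: Gödel ¬ of 0.5 = 0 (operand ≠ 0)
  (C ∨ not B) = max(1, 0) = 1
  not C: Gödel ¬ of 1 = 0 (operand ≠ 0)
  (B → not C): 0.5 > 0, so result = 0
  (B ∨ (B → not C)) = max(0.5, 0) = 0.5
  ((C ∨ not B) → (B ∨ (B → not C))): 1 > 0.5, so result = 0.5
Checking all 9 assignments confirms none give a value below 0.50.

0.50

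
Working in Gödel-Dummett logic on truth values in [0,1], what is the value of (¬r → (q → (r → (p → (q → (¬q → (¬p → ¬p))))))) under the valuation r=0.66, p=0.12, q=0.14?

¬r: Gödel ¬ of 0.66 = 0 (operand ≠ 0)
¬q: Gödel ¬ of 0.14 = 0 (operand ≠ 0)
¬p: Gödel ¬ of 0.12 = 0 (operand ≠ 0)
¬p: Gödel ¬ of 0.12 = 0 (operand ≠ 0)
(¬p → ¬p): 0 ≤ 0, so result = 1
(¬q → (¬p → ¬p)): 0 ≤ 1, so result = 1
(q → (¬q → (¬p → ¬p))): 0.14 ≤ 1, so result = 1
(p → (q → (¬q → (¬p → ¬p)))): 0.12 ≤ 1, so result = 1
(r → (p → (q → (¬q → (¬p → ¬p))))): 0.66 ≤ 1, so result = 1
(q → (r → (p → (q → (¬q → (¬p → ¬p)))))): 0.14 ≤ 1, so result = 1
(¬r → (q → (r → (p → (q → (¬q → (¬p → ¬p))))))): 0 ≤ 1, so result = 1

1.00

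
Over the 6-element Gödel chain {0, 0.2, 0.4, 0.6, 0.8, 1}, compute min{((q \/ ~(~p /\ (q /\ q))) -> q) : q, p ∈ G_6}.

0.00

The minimum is attained at q = 0, p = 0:
  ~p: Gödel ¬ of 0 = 1 (operand is 0)
  (q /\ q) = min(0, 0) = 0
  (~p /\ (q /\ q)) = min(1, 0) = 0
  ~(~p /\ (q /\ q)): Gödel ¬ of 0 = 1 (operand is 0)
  (q \/ ~(~p /\ (q /\ q))) = max(0, 1) = 1
  ((q \/ ~(~p /\ (q /\ q))) -> q): 1 > 0, so result = 0
Checking all 36 assignments confirms none give a value below 0.00.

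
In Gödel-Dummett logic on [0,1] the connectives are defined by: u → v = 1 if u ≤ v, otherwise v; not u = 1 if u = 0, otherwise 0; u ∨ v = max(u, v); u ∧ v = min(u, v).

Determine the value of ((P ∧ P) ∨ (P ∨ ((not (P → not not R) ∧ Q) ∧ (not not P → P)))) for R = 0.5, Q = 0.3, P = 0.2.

0.20

(P ∧ P) = min(0.2, 0.2) = 0.2
not R: Gödel ¬ of 0.5 = 0 (operand ≠ 0)
not not R: Gödel ¬ of 0 = 1 (operand is 0)
(P → not not R): 0.2 ≤ 1, so result = 1
not (P → not not R): Gödel ¬ of 1 = 0 (operand ≠ 0)
(not (P → not not R) ∧ Q) = min(0, 0.3) = 0
not P: Gödel ¬ of 0.2 = 0 (operand ≠ 0)
not not P: Gödel ¬ of 0 = 1 (operand is 0)
(not not P → P): 1 > 0.2, so result = 0.2
((not (P → not not R) ∧ Q) ∧ (not not P → P)) = min(0, 0.2) = 0
(P ∨ ((not (P → not not R) ∧ Q) ∧ (not not P → P))) = max(0.2, 0) = 0.2
((P ∧ P) ∨ (P ∨ ((not (P → not not R) ∧ Q) ∧ (not not P → P)))) = max(0.2, 0.2) = 0.2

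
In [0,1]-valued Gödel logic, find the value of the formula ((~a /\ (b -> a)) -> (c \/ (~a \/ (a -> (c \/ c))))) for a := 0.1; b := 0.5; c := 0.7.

1.00

~a: Gödel ¬ of 0.1 = 0 (operand ≠ 0)
(b -> a): 0.5 > 0.1, so result = 0.1
(~a /\ (b -> a)) = min(0, 0.1) = 0
~a: Gödel ¬ of 0.1 = 0 (operand ≠ 0)
(c \/ c) = max(0.7, 0.7) = 0.7
(a -> (c \/ c)): 0.1 ≤ 0.7, so result = 1
(~a \/ (a -> (c \/ c))) = max(0, 1) = 1
(c \/ (~a \/ (a -> (c \/ c)))) = max(0.7, 1) = 1
((~a /\ (b -> a)) -> (c \/ (~a \/ (a -> (c \/ c))))): 0 ≤ 1, so result = 1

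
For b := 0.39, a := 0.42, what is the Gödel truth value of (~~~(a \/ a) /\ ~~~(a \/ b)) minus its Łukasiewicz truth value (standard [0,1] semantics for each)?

-0.58

Gödel evaluation:
  (a \/ a) = max(0.42, 0.42) = 0.42
  ~(a \/ a): Gödel ¬ of 0.42 = 0 (operand ≠ 0)
  ~~(a \/ a): Gödel ¬ of 0 = 1 (operand is 0)
  ~~~(a \/ a): Gödel ¬ of 1 = 0 (operand ≠ 0)
  (a \/ b) = max(0.42, 0.39) = 0.42
  ~(a \/ b): Gödel ¬ of 0.42 = 0 (operand ≠ 0)
  ~~(a \/ b): Gödel ¬ of 0 = 1 (operand is 0)
  ~~~(a \/ b): Gödel ¬ of 1 = 0 (operand ≠ 0)
  (~~~(a \/ a) /\ ~~~(a \/ b)) = min(0, 0) = 0
  Gödel value = 0
Łukasiewicz evaluation:
  (a \/ a) = max(0.42, 0.42) = 0.42
  ~(a \/ a): Łukasiewicz ¬ gives 1 − 0.42 = 0.58
  ~~(a \/ a): Łukasiewicz ¬ gives 1 − 0.58 = 0.42
  ~~~(a \/ a): Łukasiewicz ¬ gives 1 − 0.42 = 0.58
  (a \/ b) = max(0.42, 0.39) = 0.42
  ~(a \/ b): Łukasiewicz ¬ gives 1 − 0.42 = 0.58
  ~~(a \/ b): Łukasiewicz ¬ gives 1 − 0.58 = 0.42
  ~~~(a \/ b): Łukasiewicz ¬ gives 1 − 0.42 = 0.58
  (~~~(a \/ a) /\ ~~~(a \/ b)) = min(0.58, 0.58) = 0.58
  Łukasiewicz value = 0.58
Difference: 0 − 0.58 = -0.58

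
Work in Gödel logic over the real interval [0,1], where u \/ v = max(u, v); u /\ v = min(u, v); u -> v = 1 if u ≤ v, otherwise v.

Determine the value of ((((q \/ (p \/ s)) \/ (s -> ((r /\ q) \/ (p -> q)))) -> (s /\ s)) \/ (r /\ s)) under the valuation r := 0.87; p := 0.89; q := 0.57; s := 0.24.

(p \/ s) = max(0.89, 0.24) = 0.89
(q \/ (p \/ s)) = max(0.57, 0.89) = 0.89
(r /\ q) = min(0.87, 0.57) = 0.57
(p -> q): 0.89 > 0.57, so result = 0.57
((r /\ q) \/ (p -> q)) = max(0.57, 0.57) = 0.57
(s -> ((r /\ q) \/ (p -> q))): 0.24 ≤ 0.57, so result = 1
((q \/ (p \/ s)) \/ (s -> ((r /\ q) \/ (p -> q)))) = max(0.89, 1) = 1
(s /\ s) = min(0.24, 0.24) = 0.24
(((q \/ (p \/ s)) \/ (s -> ((r /\ q) \/ (p -> q)))) -> (s /\ s)): 1 > 0.24, so result = 0.24
(r /\ s) = min(0.87, 0.24) = 0.24
((((q \/ (p \/ s)) \/ (s -> ((r /\ q) \/ (p -> q)))) -> (s /\ s)) \/ (r /\ s)) = max(0.24, 0.24) = 0.24

0.24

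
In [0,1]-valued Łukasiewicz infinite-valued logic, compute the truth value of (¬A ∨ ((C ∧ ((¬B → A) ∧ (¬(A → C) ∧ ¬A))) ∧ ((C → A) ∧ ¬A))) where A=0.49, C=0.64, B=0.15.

0.51

¬A: Łukasiewicz ¬ gives 1 − 0.49 = 0.51
¬B: Łukasiewicz ¬ gives 1 − 0.15 = 0.85
(¬B → A): min(1, 1 − 0.85 + 0.49) = 0.64
(A → C): min(1, 1 − 0.49 + 0.64) = 1
¬(A → C): Łukasiewicz ¬ gives 1 − 1 = 0
¬A: Łukasiewicz ¬ gives 1 − 0.49 = 0.51
(¬(A → C) ∧ ¬A) = min(0, 0.51) = 0
((¬B → A) ∧ (¬(A → C) ∧ ¬A)) = min(0.64, 0) = 0
(C ∧ ((¬B → A) ∧ (¬(A → C) ∧ ¬A))) = min(0.64, 0) = 0
(C → A): min(1, 1 − 0.64 + 0.49) = 0.85
¬A: Łukasiewicz ¬ gives 1 − 0.49 = 0.51
((C → A) ∧ ¬A) = min(0.85, 0.51) = 0.51
((C ∧ ((¬B → A) ∧ (¬(A → C) ∧ ¬A))) ∧ ((C → A) ∧ ¬A)) = min(0, 0.51) = 0
(¬A ∨ ((C ∧ ((¬B → A) ∧ (¬(A → C) ∧ ¬A))) ∧ ((C → A) ∧ ¬A))) = max(0.51, 0) = 0.51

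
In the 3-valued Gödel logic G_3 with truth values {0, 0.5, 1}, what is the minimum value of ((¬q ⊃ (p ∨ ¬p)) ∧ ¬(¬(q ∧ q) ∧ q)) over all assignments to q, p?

0.50

The minimum is attained at q = 0, p = 0.5:
  ¬q: Gödel ¬ of 0 = 1 (operand is 0)
  ¬p: Gödel ¬ of 0.5 = 0 (operand ≠ 0)
  (p ∨ ¬p) = max(0.5, 0) = 0.5
  (¬q ⊃ (p ∨ ¬p)): 1 > 0.5, so result = 0.5
  (q ∧ q) = min(0, 0) = 0
  ¬(q ∧ q): Gödel ¬ of 0 = 1 (operand is 0)
  (¬(q ∧ q) ∧ q) = min(1, 0) = 0
  ¬(¬(q ∧ q) ∧ q): Gödel ¬ of 0 = 1 (operand is 0)
  ((¬q ⊃ (p ∨ ¬p)) ∧ ¬(¬(q ∧ q) ∧ q)) = min(0.5, 1) = 0.5
Checking all 9 assignments confirms none give a value below 0.50.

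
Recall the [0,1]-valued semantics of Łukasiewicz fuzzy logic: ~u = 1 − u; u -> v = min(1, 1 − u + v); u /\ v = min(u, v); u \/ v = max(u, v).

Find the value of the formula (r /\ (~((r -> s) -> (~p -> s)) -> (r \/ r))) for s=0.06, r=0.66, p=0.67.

0.66

(r -> s): min(1, 1 − 0.66 + 0.06) = 0.4
~p: Łukasiewicz ¬ gives 1 − 0.67 = 0.33
(~p -> s): min(1, 1 − 0.33 + 0.06) = 0.73
((r -> s) -> (~p -> s)): min(1, 1 − 0.4 + 0.73) = 1
~((r -> s) -> (~p -> s)): Łukasiewicz ¬ gives 1 − 1 = 0
(r \/ r) = max(0.66, 0.66) = 0.66
(~((r -> s) -> (~p -> s)) -> (r \/ r)): min(1, 1 − 0 + 0.66) = 1
(r /\ (~((r -> s) -> (~p -> s)) -> (r \/ r))) = min(0.66, 1) = 0.66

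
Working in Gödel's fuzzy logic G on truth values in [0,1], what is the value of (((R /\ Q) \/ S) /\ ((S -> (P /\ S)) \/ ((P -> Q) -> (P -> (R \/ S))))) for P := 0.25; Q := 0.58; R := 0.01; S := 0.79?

(R /\ Q) = min(0.01, 0.58) = 0.01
((R /\ Q) \/ S) = max(0.01, 0.79) = 0.79
(P /\ S) = min(0.25, 0.79) = 0.25
(S -> (P /\ S)): 0.79 > 0.25, so result = 0.25
(P -> Q): 0.25 ≤ 0.58, so result = 1
(R \/ S) = max(0.01, 0.79) = 0.79
(P -> (R \/ S)): 0.25 ≤ 0.79, so result = 1
((P -> Q) -> (P -> (R \/ S))): 1 ≤ 1, so result = 1
((S -> (P /\ S)) \/ ((P -> Q) -> (P -> (R \/ S)))) = max(0.25, 1) = 1
(((R /\ Q) \/ S) /\ ((S -> (P /\ S)) \/ ((P -> Q) -> (P -> (R \/ S))))) = min(0.79, 1) = 0.79

0.79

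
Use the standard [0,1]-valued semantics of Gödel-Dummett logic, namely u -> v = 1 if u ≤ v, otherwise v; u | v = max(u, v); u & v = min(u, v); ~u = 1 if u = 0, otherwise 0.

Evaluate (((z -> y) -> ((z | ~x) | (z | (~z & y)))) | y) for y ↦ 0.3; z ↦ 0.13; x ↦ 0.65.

0.30

(z -> y): 0.13 ≤ 0.3, so result = 1
~x: Gödel ¬ of 0.65 = 0 (operand ≠ 0)
(z | ~x) = max(0.13, 0) = 0.13
~z: Gödel ¬ of 0.13 = 0 (operand ≠ 0)
(~z & y) = min(0, 0.3) = 0
(z | (~z & y)) = max(0.13, 0) = 0.13
((z | ~x) | (z | (~z & y))) = max(0.13, 0.13) = 0.13
((z -> y) -> ((z | ~x) | (z | (~z & y)))): 1 > 0.13, so result = 0.13
(((z -> y) -> ((z | ~x) | (z | (~z & y)))) | y) = max(0.13, 0.3) = 0.3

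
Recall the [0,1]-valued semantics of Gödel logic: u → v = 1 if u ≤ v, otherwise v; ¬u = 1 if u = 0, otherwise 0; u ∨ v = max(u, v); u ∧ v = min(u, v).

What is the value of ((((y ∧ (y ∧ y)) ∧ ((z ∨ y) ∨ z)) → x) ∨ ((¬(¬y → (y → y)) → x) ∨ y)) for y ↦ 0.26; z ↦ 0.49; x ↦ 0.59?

(y ∧ y) = min(0.26, 0.26) = 0.26
(y ∧ (y ∧ y)) = min(0.26, 0.26) = 0.26
(z ∨ y) = max(0.49, 0.26) = 0.49
((z ∨ y) ∨ z) = max(0.49, 0.49) = 0.49
((y ∧ (y ∧ y)) ∧ ((z ∨ y) ∨ z)) = min(0.26, 0.49) = 0.26
(((y ∧ (y ∧ y)) ∧ ((z ∨ y) ∨ z)) → x): 0.26 ≤ 0.59, so result = 1
¬y: Gödel ¬ of 0.26 = 0 (operand ≠ 0)
(y → y): 0.26 ≤ 0.26, so result = 1
(¬y → (y → y)): 0 ≤ 1, so result = 1
¬(¬y → (y → y)): Gödel ¬ of 1 = 0 (operand ≠ 0)
(¬(¬y → (y → y)) → x): 0 ≤ 0.59, so result = 1
((¬(¬y → (y → y)) → x) ∨ y) = max(1, 0.26) = 1
((((y ∧ (y ∧ y)) ∧ ((z ∨ y) ∨ z)) → x) ∨ ((¬(¬y → (y → y)) → x) ∨ y)) = max(1, 1) = 1

1.00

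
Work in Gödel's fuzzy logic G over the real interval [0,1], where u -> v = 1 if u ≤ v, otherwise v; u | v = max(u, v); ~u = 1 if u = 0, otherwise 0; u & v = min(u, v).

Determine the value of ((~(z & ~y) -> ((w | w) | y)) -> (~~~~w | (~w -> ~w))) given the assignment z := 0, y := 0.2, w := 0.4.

~y: Gödel ¬ of 0.2 = 0 (operand ≠ 0)
(z & ~y) = min(0, 0) = 0
~(z & ~y): Gödel ¬ of 0 = 1 (operand is 0)
(w | w) = max(0.4, 0.4) = 0.4
((w | w) | y) = max(0.4, 0.2) = 0.4
(~(z & ~y) -> ((w | w) | y)): 1 > 0.4, so result = 0.4
~w: Gödel ¬ of 0.4 = 0 (operand ≠ 0)
~~w: Gödel ¬ of 0 = 1 (operand is 0)
~~~w: Gödel ¬ of 1 = 0 (operand ≠ 0)
~~~~w: Gödel ¬ of 0 = 1 (operand is 0)
~w: Gödel ¬ of 0.4 = 0 (operand ≠ 0)
~w: Gödel ¬ of 0.4 = 0 (operand ≠ 0)
(~w -> ~w): 0 ≤ 0, so result = 1
(~~~~w | (~w -> ~w)) = max(1, 1) = 1
((~(z & ~y) -> ((w | w) | y)) -> (~~~~w | (~w -> ~w))): 0.4 ≤ 1, so result = 1

1.00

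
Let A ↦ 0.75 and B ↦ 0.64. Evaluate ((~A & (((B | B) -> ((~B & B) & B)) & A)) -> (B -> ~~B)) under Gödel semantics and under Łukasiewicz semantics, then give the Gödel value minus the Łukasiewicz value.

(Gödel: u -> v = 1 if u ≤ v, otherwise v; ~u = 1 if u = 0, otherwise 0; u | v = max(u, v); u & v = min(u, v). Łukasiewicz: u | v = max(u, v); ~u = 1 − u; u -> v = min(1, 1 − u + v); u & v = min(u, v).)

Gödel evaluation:
  ~A: Gödel ¬ of 0.75 = 0 (operand ≠ 0)
  (B | B) = max(0.64, 0.64) = 0.64
  ~B: Gödel ¬ of 0.64 = 0 (operand ≠ 0)
  (~B & B) = min(0, 0.64) = 0
  ((~B & B) & B) = min(0, 0.64) = 0
  ((B | B) -> ((~B & B) & B)): 0.64 > 0, so result = 0
  (((B | B) -> ((~B & B) & B)) & A) = min(0, 0.75) = 0
  (~A & (((B | B) -> ((~B & B) & B)) & A)) = min(0, 0) = 0
  ~B: Gödel ¬ of 0.64 = 0 (operand ≠ 0)
  ~~B: Gödel ¬ of 0 = 1 (operand is 0)
  (B -> ~~B): 0.64 ≤ 1, so result = 1
  ((~A & (((B | B) -> ((~B & B) & B)) & A)) -> (B -> ~~B)): 0 ≤ 1, so result = 1
  Gödel value = 1
Łukasiewicz evaluation:
  ~A: Łukasiewicz ¬ gives 1 − 0.75 = 0.25
  (B | B) = max(0.64, 0.64) = 0.64
  ~B: Łukasiewicz ¬ gives 1 − 0.64 = 0.36
  (~B & B) = min(0.36, 0.64) = 0.36
  ((~B & B) & B) = min(0.36, 0.64) = 0.36
  ((B | B) -> ((~B & B) & B)): min(1, 1 − 0.64 + 0.36) = 0.72
  (((B | B) -> ((~B & B) & B)) & A) = min(0.72, 0.75) = 0.72
  (~A & (((B | B) -> ((~B & B) & B)) & A)) = min(0.25, 0.72) = 0.25
  ~B: Łukasiewicz ¬ gives 1 − 0.64 = 0.36
  ~~B: Łukasiewicz ¬ gives 1 − 0.36 = 0.64
  (B -> ~~B): min(1, 1 − 0.64 + 0.64) = 1
  ((~A & (((B | B) -> ((~B & B) & B)) & A)) -> (B -> ~~B)): min(1, 1 − 0.25 + 1) = 1
  Łukasiewicz value = 1
Difference: 1 − 1 = 0.00

0.00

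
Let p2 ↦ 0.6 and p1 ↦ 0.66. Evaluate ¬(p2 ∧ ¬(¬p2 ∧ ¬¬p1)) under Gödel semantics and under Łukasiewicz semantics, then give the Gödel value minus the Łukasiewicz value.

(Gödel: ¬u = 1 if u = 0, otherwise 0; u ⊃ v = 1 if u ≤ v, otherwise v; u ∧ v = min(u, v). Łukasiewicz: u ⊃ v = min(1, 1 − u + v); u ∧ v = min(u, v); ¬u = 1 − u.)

-0.40

Gödel evaluation:
  ¬p2: Gödel ¬ of 0.6 = 0 (operand ≠ 0)
  ¬p1: Gödel ¬ of 0.66 = 0 (operand ≠ 0)
  ¬¬p1: Gödel ¬ of 0 = 1 (operand is 0)
  (¬p2 ∧ ¬¬p1) = min(0, 1) = 0
  ¬(¬p2 ∧ ¬¬p1): Gödel ¬ of 0 = 1 (operand is 0)
  (p2 ∧ ¬(¬p2 ∧ ¬¬p1)) = min(0.6, 1) = 0.6
  ¬(p2 ∧ ¬(¬p2 ∧ ¬¬p1)): Gödel ¬ of 0.6 = 0 (operand ≠ 0)
  Gödel value = 0
Łukasiewicz evaluation:
  ¬p2: Łukasiewicz ¬ gives 1 − 0.6 = 0.4
  ¬p1: Łukasiewicz ¬ gives 1 − 0.66 = 0.34
  ¬¬p1: Łukasiewicz ¬ gives 1 − 0.34 = 0.66
  (¬p2 ∧ ¬¬p1) = min(0.4, 0.66) = 0.4
  ¬(¬p2 ∧ ¬¬p1): Łukasiewicz ¬ gives 1 − 0.4 = 0.6
  (p2 ∧ ¬(¬p2 ∧ ¬¬p1)) = min(0.6, 0.6) = 0.6
  ¬(p2 ∧ ¬(¬p2 ∧ ¬¬p1)): Łukasiewicz ¬ gives 1 − 0.6 = 0.4
  Łukasiewicz value = 0.4
Difference: 0 − 0.4 = -0.40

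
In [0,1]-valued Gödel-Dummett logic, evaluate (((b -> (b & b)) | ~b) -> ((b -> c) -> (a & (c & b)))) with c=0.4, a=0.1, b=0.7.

0.10

(b & b) = min(0.7, 0.7) = 0.7
(b -> (b & b)): 0.7 ≤ 0.7, so result = 1
~b: Gödel ¬ of 0.7 = 0 (operand ≠ 0)
((b -> (b & b)) | ~b) = max(1, 0) = 1
(b -> c): 0.7 > 0.4, so result = 0.4
(c & b) = min(0.4, 0.7) = 0.4
(a & (c & b)) = min(0.1, 0.4) = 0.1
((b -> c) -> (a & (c & b))): 0.4 > 0.1, so result = 0.1
(((b -> (b & b)) | ~b) -> ((b -> c) -> (a & (c & b)))): 1 > 0.1, so result = 0.1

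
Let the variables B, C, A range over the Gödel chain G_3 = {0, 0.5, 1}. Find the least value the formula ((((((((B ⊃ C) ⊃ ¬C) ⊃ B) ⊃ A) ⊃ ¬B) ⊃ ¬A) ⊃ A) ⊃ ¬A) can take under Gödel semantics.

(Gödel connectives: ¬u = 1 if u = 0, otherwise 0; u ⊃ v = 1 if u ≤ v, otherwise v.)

0.00

The minimum is attained at B = 0, C = 0, A = 0.5:
  (B ⊃ C): 0 ≤ 0, so result = 1
  ¬C: Gödel ¬ of 0 = 1 (operand is 0)
  ((B ⊃ C) ⊃ ¬C): 1 ≤ 1, so result = 1
  (((B ⊃ C) ⊃ ¬C) ⊃ B): 1 > 0, so result = 0
  ((((B ⊃ C) ⊃ ¬C) ⊃ B) ⊃ A): 0 ≤ 0.5, so result = 1
  ¬B: Gödel ¬ of 0 = 1 (operand is 0)
  (((((B ⊃ C) ⊃ ¬C) ⊃ B) ⊃ A) ⊃ ¬B): 1 ≤ 1, so result = 1
  ¬A: Gödel ¬ of 0.5 = 0 (operand ≠ 0)
  ((((((B ⊃ C) ⊃ ¬C) ⊃ B) ⊃ A) ⊃ ¬B) ⊃ ¬A): 1 > 0, so result = 0
  (((((((B ⊃ C) ⊃ ¬C) ⊃ B) ⊃ A) ⊃ ¬B) ⊃ ¬A) ⊃ A): 0 ≤ 0.5, so result = 1
  ¬A: Gödel ¬ of 0.5 = 0 (operand ≠ 0)
  ((((((((B ⊃ C) ⊃ ¬C) ⊃ B) ⊃ A) ⊃ ¬B) ⊃ ¬A) ⊃ A) ⊃ ¬A): 1 > 0, so result = 0
Checking all 27 assignments confirms none give a value below 0.00.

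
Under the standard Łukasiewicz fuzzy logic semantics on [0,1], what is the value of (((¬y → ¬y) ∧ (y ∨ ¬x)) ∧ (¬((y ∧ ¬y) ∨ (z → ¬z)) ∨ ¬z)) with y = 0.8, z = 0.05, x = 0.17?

0.83

¬y: Łukasiewicz ¬ gives 1 − 0.8 = 0.2
¬y: Łukasiewicz ¬ gives 1 − 0.8 = 0.2
(¬y → ¬y): min(1, 1 − 0.2 + 0.2) = 1
¬x: Łukasiewicz ¬ gives 1 − 0.17 = 0.83
(y ∨ ¬x) = max(0.8, 0.83) = 0.83
((¬y → ¬y) ∧ (y ∨ ¬x)) = min(1, 0.83) = 0.83
¬y: Łukasiewicz ¬ gives 1 − 0.8 = 0.2
(y ∧ ¬y) = min(0.8, 0.2) = 0.2
¬z: Łukasiewicz ¬ gives 1 − 0.05 = 0.95
(z → ¬z): min(1, 1 − 0.05 + 0.95) = 1
((y ∧ ¬y) ∨ (z → ¬z)) = max(0.2, 1) = 1
¬((y ∧ ¬y) ∨ (z → ¬z)): Łukasiewicz ¬ gives 1 − 1 = 0
¬z: Łukasiewicz ¬ gives 1 − 0.05 = 0.95
(¬((y ∧ ¬y) ∨ (z → ¬z)) ∨ ¬z) = max(0, 0.95) = 0.95
(((¬y → ¬y) ∧ (y ∨ ¬x)) ∧ (¬((y ∧ ¬y) ∨ (z → ¬z)) ∨ ¬z)) = min(0.83, 0.95) = 0.83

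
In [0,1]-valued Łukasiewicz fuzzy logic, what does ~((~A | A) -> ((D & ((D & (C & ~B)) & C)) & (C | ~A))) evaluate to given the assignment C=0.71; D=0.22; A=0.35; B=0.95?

0.60

~A: Łukasiewicz ¬ gives 1 − 0.35 = 0.65
(~A | A) = max(0.65, 0.35) = 0.65
~B: Łukasiewicz ¬ gives 1 − 0.95 = 0.05
(C & ~B) = min(0.71, 0.05) = 0.05
(D & (C & ~B)) = min(0.22, 0.05) = 0.05
((D & (C & ~B)) & C) = min(0.05, 0.71) = 0.05
(D & ((D & (C & ~B)) & C)) = min(0.22, 0.05) = 0.05
~A: Łukasiewicz ¬ gives 1 − 0.35 = 0.65
(C | ~A) = max(0.71, 0.65) = 0.71
((D & ((D & (C & ~B)) & C)) & (C | ~A)) = min(0.05, 0.71) = 0.05
((~A | A) -> ((D & ((D & (C & ~B)) & C)) & (C | ~A))): min(1, 1 − 0.65 + 0.05) = 0.4
~((~A | A) -> ((D & ((D & (C & ~B)) & C)) & (C | ~A))): Łukasiewicz ¬ gives 1 − 0.4 = 0.6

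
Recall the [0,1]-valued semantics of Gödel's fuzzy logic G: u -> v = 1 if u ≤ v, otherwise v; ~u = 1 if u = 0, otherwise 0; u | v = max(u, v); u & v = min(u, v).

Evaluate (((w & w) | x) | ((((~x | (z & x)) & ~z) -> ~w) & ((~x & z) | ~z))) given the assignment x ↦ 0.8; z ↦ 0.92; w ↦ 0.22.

(w & w) = min(0.22, 0.22) = 0.22
((w & w) | x) = max(0.22, 0.8) = 0.8
~x: Gödel ¬ of 0.8 = 0 (operand ≠ 0)
(z & x) = min(0.92, 0.8) = 0.8
(~x | (z & x)) = max(0, 0.8) = 0.8
~z: Gödel ¬ of 0.92 = 0 (operand ≠ 0)
((~x | (z & x)) & ~z) = min(0.8, 0) = 0
~w: Gödel ¬ of 0.22 = 0 (operand ≠ 0)
(((~x | (z & x)) & ~z) -> ~w): 0 ≤ 0, so result = 1
~x: Gödel ¬ of 0.8 = 0 (operand ≠ 0)
(~x & z) = min(0, 0.92) = 0
~z: Gödel ¬ of 0.92 = 0 (operand ≠ 0)
((~x & z) | ~z) = max(0, 0) = 0
((((~x | (z & x)) & ~z) -> ~w) & ((~x & z) | ~z)) = min(1, 0) = 0
(((w & w) | x) | ((((~x | (z & x)) & ~z) -> ~w) & ((~x & z) | ~z))) = max(0.8, 0) = 0.8

0.80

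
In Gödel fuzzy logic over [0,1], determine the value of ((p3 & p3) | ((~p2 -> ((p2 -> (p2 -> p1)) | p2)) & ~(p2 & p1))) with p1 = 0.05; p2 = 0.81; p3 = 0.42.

0.42

(p3 & p3) = min(0.42, 0.42) = 0.42
~p2: Gödel ¬ of 0.81 = 0 (operand ≠ 0)
(p2 -> p1): 0.81 > 0.05, so result = 0.05
(p2 -> (p2 -> p1)): 0.81 > 0.05, so result = 0.05
((p2 -> (p2 -> p1)) | p2) = max(0.05, 0.81) = 0.81
(~p2 -> ((p2 -> (p2 -> p1)) | p2)): 0 ≤ 0.81, so result = 1
(p2 & p1) = min(0.81, 0.05) = 0.05
~(p2 & p1): Gödel ¬ of 0.05 = 0 (operand ≠ 0)
((~p2 -> ((p2 -> (p2 -> p1)) | p2)) & ~(p2 & p1)) = min(1, 0) = 0
((p3 & p3) | ((~p2 -> ((p2 -> (p2 -> p1)) | p2)) & ~(p2 & p1))) = max(0.42, 0) = 0.42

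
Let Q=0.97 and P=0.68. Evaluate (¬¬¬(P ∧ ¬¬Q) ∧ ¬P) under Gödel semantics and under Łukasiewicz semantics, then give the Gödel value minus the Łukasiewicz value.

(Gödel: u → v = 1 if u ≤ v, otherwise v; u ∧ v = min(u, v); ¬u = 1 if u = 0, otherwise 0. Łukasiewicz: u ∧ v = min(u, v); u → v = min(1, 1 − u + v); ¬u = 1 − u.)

Gödel evaluation:
  ¬Q: Gödel ¬ of 0.97 = 0 (operand ≠ 0)
  ¬¬Q: Gödel ¬ of 0 = 1 (operand is 0)
  (P ∧ ¬¬Q) = min(0.68, 1) = 0.68
  ¬(P ∧ ¬¬Q): Gödel ¬ of 0.68 = 0 (operand ≠ 0)
  ¬¬(P ∧ ¬¬Q): Gödel ¬ of 0 = 1 (operand is 0)
  ¬¬¬(P ∧ ¬¬Q): Gödel ¬ of 1 = 0 (operand ≠ 0)
  ¬P: Gödel ¬ of 0.68 = 0 (operand ≠ 0)
  (¬¬¬(P ∧ ¬¬Q) ∧ ¬P) = min(0, 0) = 0
  Gödel value = 0
Łukasiewicz evaluation:
  ¬Q: Łukasiewicz ¬ gives 1 − 0.97 = 0.03
  ¬¬Q: Łukasiewicz ¬ gives 1 − 0.03 = 0.97
  (P ∧ ¬¬Q) = min(0.68, 0.97) = 0.68
  ¬(P ∧ ¬¬Q): Łukasiewicz ¬ gives 1 − 0.68 = 0.32
  ¬¬(P ∧ ¬¬Q): Łukasiewicz ¬ gives 1 − 0.32 = 0.68
  ¬¬¬(P ∧ ¬¬Q): Łukasiewicz ¬ gives 1 − 0.68 = 0.32
  ¬P: Łukasiewicz ¬ gives 1 − 0.68 = 0.32
  (¬¬¬(P ∧ ¬¬Q) ∧ ¬P) = min(0.32, 0.32) = 0.32
  Łukasiewicz value = 0.32
Difference: 0 − 0.32 = -0.32

-0.32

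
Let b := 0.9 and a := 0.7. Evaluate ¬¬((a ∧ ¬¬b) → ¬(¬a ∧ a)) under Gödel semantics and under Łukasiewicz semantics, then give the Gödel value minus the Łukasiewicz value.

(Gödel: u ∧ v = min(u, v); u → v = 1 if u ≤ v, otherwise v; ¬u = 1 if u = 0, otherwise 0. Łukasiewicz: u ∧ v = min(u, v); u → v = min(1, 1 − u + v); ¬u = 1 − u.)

Gödel evaluation:
  ¬b: Gödel ¬ of 0.9 = 0 (operand ≠ 0)
  ¬¬b: Gödel ¬ of 0 = 1 (operand is 0)
  (a ∧ ¬¬b) = min(0.7, 1) = 0.7
  ¬a: Gödel ¬ of 0.7 = 0 (operand ≠ 0)
  (¬a ∧ a) = min(0, 0.7) = 0
  ¬(¬a ∧ a): Gödel ¬ of 0 = 1 (operand is 0)
  ((a ∧ ¬¬b) → ¬(¬a ∧ a)): 0.7 ≤ 1, so result = 1
  ¬((a ∧ ¬¬b) → ¬(¬a ∧ a)): Gödel ¬ of 1 = 0 (operand ≠ 0)
  ¬¬((a ∧ ¬¬b) → ¬(¬a ∧ a)): Gödel ¬ of 0 = 1 (operand is 0)
  Gödel value = 1
Łukasiewicz evaluation:
  ¬b: Łukasiewicz ¬ gives 1 − 0.9 = 0.1
  ¬¬b: Łukasiewicz ¬ gives 1 − 0.1 = 0.9
  (a ∧ ¬¬b) = min(0.7, 0.9) = 0.7
  ¬a: Łukasiewicz ¬ gives 1 − 0.7 = 0.3
  (¬a ∧ a) = min(0.3, 0.7) = 0.3
  ¬(¬a ∧ a): Łukasiewicz ¬ gives 1 − 0.3 = 0.7
  ((a ∧ ¬¬b) → ¬(¬a ∧ a)): min(1, 1 − 0.7 + 0.7) = 1
  ¬((a ∧ ¬¬b) → ¬(¬a ∧ a)): Łukasiewicz ¬ gives 1 − 1 = 0
  ¬¬((a ∧ ¬¬b) → ¬(¬a ∧ a)): Łukasiewicz ¬ gives 1 − 0 = 1
  Łukasiewicz value = 1
Difference: 1 − 1 = 0.00

0.00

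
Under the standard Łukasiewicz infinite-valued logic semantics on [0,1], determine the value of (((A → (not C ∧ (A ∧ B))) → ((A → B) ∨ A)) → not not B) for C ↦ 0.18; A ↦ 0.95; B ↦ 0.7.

not C: Łukasiewicz ¬ gives 1 − 0.18 = 0.82
(A ∧ B) = min(0.95, 0.7) = 0.7
(not C ∧ (A ∧ B)) = min(0.82, 0.7) = 0.7
(A → (not C ∧ (A ∧ B))): min(1, 1 − 0.95 + 0.7) = 0.75
(A → B): min(1, 1 − 0.95 + 0.7) = 0.75
((A → B) ∨ A) = max(0.75, 0.95) = 0.95
((A → (not C ∧ (A ∧ B))) → ((A → B) ∨ A)): min(1, 1 − 0.75 + 0.95) = 1
not B: Łukasiewicz ¬ gives 1 − 0.7 = 0.3
not not B: Łukasiewicz ¬ gives 1 − 0.3 = 0.7
(((A → (not C ∧ (A ∧ B))) → ((A → B) ∨ A)) → not not B): min(1, 1 − 1 + 0.7) = 0.7

0.70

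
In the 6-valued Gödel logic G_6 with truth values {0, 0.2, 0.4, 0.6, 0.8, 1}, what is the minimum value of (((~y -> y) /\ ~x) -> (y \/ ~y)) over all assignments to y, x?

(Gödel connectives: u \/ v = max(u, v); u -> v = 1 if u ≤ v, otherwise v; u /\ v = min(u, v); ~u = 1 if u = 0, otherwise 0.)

0.20

The minimum is attained at y = 0.2, x = 0:
  ~y: Gödel ¬ of 0.2 = 0 (operand ≠ 0)
  (~y -> y): 0 ≤ 0.2, so result = 1
  ~x: Gödel ¬ of 0 = 1 (operand is 0)
  ((~y -> y) /\ ~x) = min(1, 1) = 1
  ~y: Gödel ¬ of 0.2 = 0 (operand ≠ 0)
  (y \/ ~y) = max(0.2, 0) = 0.2
  (((~y -> y) /\ ~x) -> (y \/ ~y)): 1 > 0.2, so result = 0.2
Checking all 36 assignments confirms none give a value below 0.20.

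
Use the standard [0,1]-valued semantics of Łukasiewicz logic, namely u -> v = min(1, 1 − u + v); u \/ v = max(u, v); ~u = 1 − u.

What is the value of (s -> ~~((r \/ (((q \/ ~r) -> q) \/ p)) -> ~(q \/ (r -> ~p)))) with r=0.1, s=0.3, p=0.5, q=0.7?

0.90

~r: Łukasiewicz ¬ gives 1 − 0.1 = 0.9
(q \/ ~r) = max(0.7, 0.9) = 0.9
((q \/ ~r) -> q): min(1, 1 − 0.9 + 0.7) = 0.8
(((q \/ ~r) -> q) \/ p) = max(0.8, 0.5) = 0.8
(r \/ (((q \/ ~r) -> q) \/ p)) = max(0.1, 0.8) = 0.8
~p: Łukasiewicz ¬ gives 1 − 0.5 = 0.5
(r -> ~p): min(1, 1 − 0.1 + 0.5) = 1
(q \/ (r -> ~p)) = max(0.7, 1) = 1
~(q \/ (r -> ~p)): Łukasiewicz ¬ gives 1 − 1 = 0
((r \/ (((q \/ ~r) -> q) \/ p)) -> ~(q \/ (r -> ~p))): min(1, 1 − 0.8 + 0) = 0.2
~((r \/ (((q \/ ~r) -> q) \/ p)) -> ~(q \/ (r -> ~p))): Łukasiewicz ¬ gives 1 − 0.2 = 0.8
~~((r \/ (((q \/ ~r) -> q) \/ p)) -> ~(q \/ (r -> ~p))): Łukasiewicz ¬ gives 1 − 0.8 = 0.2
(s -> ~~((r \/ (((q \/ ~r) -> q) \/ p)) -> ~(q \/ (r -> ~p)))): min(1, 1 − 0.3 + 0.2) = 0.9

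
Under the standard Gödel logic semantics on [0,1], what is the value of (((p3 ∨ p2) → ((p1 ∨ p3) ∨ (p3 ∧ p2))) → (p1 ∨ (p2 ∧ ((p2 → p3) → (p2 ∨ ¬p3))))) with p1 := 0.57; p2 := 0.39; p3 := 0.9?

(p3 ∨ p2) = max(0.9, 0.39) = 0.9
(p1 ∨ p3) = max(0.57, 0.9) = 0.9
(p3 ∧ p2) = min(0.9, 0.39) = 0.39
((p1 ∨ p3) ∨ (p3 ∧ p2)) = max(0.9, 0.39) = 0.9
((p3 ∨ p2) → ((p1 ∨ p3) ∨ (p3 ∧ p2))): 0.9 ≤ 0.9, so result = 1
(p2 → p3): 0.39 ≤ 0.9, so result = 1
¬p3: Gödel ¬ of 0.9 = 0 (operand ≠ 0)
(p2 ∨ ¬p3) = max(0.39, 0) = 0.39
((p2 → p3) → (p2 ∨ ¬p3)): 1 > 0.39, so result = 0.39
(p2 ∧ ((p2 → p3) → (p2 ∨ ¬p3))) = min(0.39, 0.39) = 0.39
(p1 ∨ (p2 ∧ ((p2 → p3) → (p2 ∨ ¬p3)))) = max(0.57, 0.39) = 0.57
(((p3 ∨ p2) → ((p1 ∨ p3) ∨ (p3 ∧ p2))) → (p1 ∨ (p2 ∧ ((p2 → p3) → (p2 ∨ ¬p3))))): 1 > 0.57, so result = 0.57

0.57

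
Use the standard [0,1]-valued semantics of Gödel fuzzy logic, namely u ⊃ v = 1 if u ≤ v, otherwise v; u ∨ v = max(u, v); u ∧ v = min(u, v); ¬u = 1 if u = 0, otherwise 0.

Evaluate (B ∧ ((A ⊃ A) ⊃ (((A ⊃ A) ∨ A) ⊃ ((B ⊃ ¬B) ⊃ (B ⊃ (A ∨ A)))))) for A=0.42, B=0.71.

(A ⊃ A): 0.42 ≤ 0.42, so result = 1
(A ⊃ A): 0.42 ≤ 0.42, so result = 1
((A ⊃ A) ∨ A) = max(1, 0.42) = 1
¬B: Gödel ¬ of 0.71 = 0 (operand ≠ 0)
(B ⊃ ¬B): 0.71 > 0, so result = 0
(A ∨ A) = max(0.42, 0.42) = 0.42
(B ⊃ (A ∨ A)): 0.71 > 0.42, so result = 0.42
((B ⊃ ¬B) ⊃ (B ⊃ (A ∨ A))): 0 ≤ 0.42, so result = 1
(((A ⊃ A) ∨ A) ⊃ ((B ⊃ ¬B) ⊃ (B ⊃ (A ∨ A)))): 1 ≤ 1, so result = 1
((A ⊃ A) ⊃ (((A ⊃ A) ∨ A) ⊃ ((B ⊃ ¬B) ⊃ (B ⊃ (A ∨ A))))): 1 ≤ 1, so result = 1
(B ∧ ((A ⊃ A) ⊃ (((A ⊃ A) ∨ A) ⊃ ((B ⊃ ¬B) ⊃ (B ⊃ (A ∨ A)))))) = min(0.71, 1) = 0.71

0.71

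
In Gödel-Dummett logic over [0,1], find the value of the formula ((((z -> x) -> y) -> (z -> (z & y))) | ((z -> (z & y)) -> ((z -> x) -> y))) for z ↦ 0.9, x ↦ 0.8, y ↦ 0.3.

(z -> x): 0.9 > 0.8, so result = 0.8
((z -> x) -> y): 0.8 > 0.3, so result = 0.3
(z & y) = min(0.9, 0.3) = 0.3
(z -> (z & y)): 0.9 > 0.3, so result = 0.3
(((z -> x) -> y) -> (z -> (z & y))): 0.3 ≤ 0.3, so result = 1
(z & y) = min(0.9, 0.3) = 0.3
(z -> (z & y)): 0.9 > 0.3, so result = 0.3
(z -> x): 0.9 > 0.8, so result = 0.8
((z -> x) -> y): 0.8 > 0.3, so result = 0.3
((z -> (z & y)) -> ((z -> x) -> y)): 0.3 ≤ 0.3, so result = 1
((((z -> x) -> y) -> (z -> (z & y))) | ((z -> (z & y)) -> ((z -> x) -> y))) = max(1, 1) = 1

1.00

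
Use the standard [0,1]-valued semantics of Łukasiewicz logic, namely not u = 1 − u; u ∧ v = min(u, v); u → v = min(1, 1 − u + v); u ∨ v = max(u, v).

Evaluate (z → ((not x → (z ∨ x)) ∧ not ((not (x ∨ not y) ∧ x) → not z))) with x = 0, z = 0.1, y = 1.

not x: Łukasiewicz ¬ gives 1 − 0 = 1
(z ∨ x) = max(0.1, 0) = 0.1
(not x → (z ∨ x)): min(1, 1 − 1 + 0.1) = 0.1
not y: Łukasiewicz ¬ gives 1 − 1 = 0
(x ∨ not y) = max(0, 0) = 0
not (x ∨ not y): Łukasiewicz ¬ gives 1 − 0 = 1
(not (x ∨ not y) ∧ x) = min(1, 0) = 0
not z: Łukasiewicz ¬ gives 1 − 0.1 = 0.9
((not (x ∨ not y) ∧ x) → not z): min(1, 1 − 0 + 0.9) = 1
not ((not (x ∨ not y) ∧ x) → not z): Łukasiewicz ¬ gives 1 − 1 = 0
((not x → (z ∨ x)) ∧ not ((not (x ∨ not y) ∧ x) → not z)) = min(0.1, 0) = 0
(z → ((not x → (z ∨ x)) ∧ not ((not (x ∨ not y) ∧ x) → not z))): min(1, 1 − 0.1 + 0) = 0.9

0.90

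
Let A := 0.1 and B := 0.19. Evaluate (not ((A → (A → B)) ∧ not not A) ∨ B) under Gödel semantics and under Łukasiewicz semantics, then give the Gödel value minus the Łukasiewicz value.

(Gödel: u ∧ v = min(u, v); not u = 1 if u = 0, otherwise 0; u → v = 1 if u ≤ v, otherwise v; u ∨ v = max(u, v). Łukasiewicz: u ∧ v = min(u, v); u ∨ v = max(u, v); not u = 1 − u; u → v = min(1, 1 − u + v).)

-0.71

Gödel evaluation:
  (A → B): 0.1 ≤ 0.19, so result = 1
  (A → (A → B)): 0.1 ≤ 1, so result = 1
  not A: Gödel ¬ of 0.1 = 0 (operand ≠ 0)
  not not A: Gödel ¬ of 0 = 1 (operand is 0)
  ((A → (A → B)) ∧ not not A) = min(1, 1) = 1
  not ((A → (A → B)) ∧ not not A): Gödel ¬ of 1 = 0 (operand ≠ 0)
  (not ((A → (A → B)) ∧ not not A) ∨ B) = max(0, 0.19) = 0.19
  Gödel value = 0.19
Łukasiewicz evaluation:
  (A → B): min(1, 1 − 0.1 + 0.19) = 1
  (A → (A → B)): min(1, 1 − 0.1 + 1) = 1
  not A: Łukasiewicz ¬ gives 1 − 0.1 = 0.9
  not not A: Łukasiewicz ¬ gives 1 − 0.9 = 0.1
  ((A → (A → B)) ∧ not not A) = min(1, 0.1) = 0.1
  not ((A → (A → B)) ∧ not not A): Łukasiewicz ¬ gives 1 − 0.1 = 0.9
  (not ((A → (A → B)) ∧ not not A) ∨ B) = max(0.9, 0.19) = 0.9
  Łukasiewicz value = 0.9
Difference: 0.19 − 0.9 = -0.71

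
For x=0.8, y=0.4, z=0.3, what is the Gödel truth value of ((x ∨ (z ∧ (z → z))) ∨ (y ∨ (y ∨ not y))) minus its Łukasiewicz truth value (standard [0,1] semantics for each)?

Gödel evaluation:
  (z → z): 0.3 ≤ 0.3, so result = 1
  (z ∧ (z → z)) = min(0.3, 1) = 0.3
  (x ∨ (z ∧ (z → z))) = max(0.8, 0.3) = 0.8
  not y: Gödel ¬ of 0.4 = 0 (operand ≠ 0)
  (y ∨ not y) = max(0.4, 0) = 0.4
  (y ∨ (y ∨ not y)) = max(0.4, 0.4) = 0.4
  ((x ∨ (z ∧ (z → z))) ∨ (y ∨ (y ∨ not y))) = max(0.8, 0.4) = 0.8
  Gödel value = 0.8
Łukasiewicz evaluation:
  (z → z): min(1, 1 − 0.3 + 0.3) = 1
  (z ∧ (z → z)) = min(0.3, 1) = 0.3
  (x ∨ (z ∧ (z → z))) = max(0.8, 0.3) = 0.8
  not y: Łukasiewicz ¬ gives 1 − 0.4 = 0.6
  (y ∨ not y) = max(0.4, 0.6) = 0.6
  (y ∨ (y ∨ not y)) = max(0.4, 0.6) = 0.6
  ((x ∨ (z ∧ (z → z))) ∨ (y ∨ (y ∨ not y))) = max(0.8, 0.6) = 0.8
  Łukasiewicz value = 0.8
Difference: 0.8 − 0.8 = 0.00

0.00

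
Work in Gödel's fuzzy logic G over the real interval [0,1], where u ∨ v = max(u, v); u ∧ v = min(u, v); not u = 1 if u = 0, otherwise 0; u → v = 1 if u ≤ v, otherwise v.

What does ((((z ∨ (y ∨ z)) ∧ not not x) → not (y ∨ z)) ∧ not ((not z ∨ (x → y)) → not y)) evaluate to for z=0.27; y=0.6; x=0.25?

0.00

(y ∨ z) = max(0.6, 0.27) = 0.6
(z ∨ (y ∨ z)) = max(0.27, 0.6) = 0.6
not x: Gödel ¬ of 0.25 = 0 (operand ≠ 0)
not not x: Gödel ¬ of 0 = 1 (operand is 0)
((z ∨ (y ∨ z)) ∧ not not x) = min(0.6, 1) = 0.6
(y ∨ z) = max(0.6, 0.27) = 0.6
not (y ∨ z): Gödel ¬ of 0.6 = 0 (operand ≠ 0)
(((z ∨ (y ∨ z)) ∧ not not x) → not (y ∨ z)): 0.6 > 0, so result = 0
not z: Gödel ¬ of 0.27 = 0 (operand ≠ 0)
(x → y): 0.25 ≤ 0.6, so result = 1
(not z ∨ (x → y)) = max(0, 1) = 1
not y: Gödel ¬ of 0.6 = 0 (operand ≠ 0)
((not z ∨ (x → y)) → not y): 1 > 0, so result = 0
not ((not z ∨ (x → y)) → not y): Gödel ¬ of 0 = 1 (operand is 0)
((((z ∨ (y ∨ z)) ∧ not not x) → not (y ∨ z)) ∧ not ((not z ∨ (x → y)) → not y)) = min(0, 1) = 0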